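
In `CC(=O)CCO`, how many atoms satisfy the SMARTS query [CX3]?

1

The query [CX3] means: C with X3: aliphatic carbon with exactly 3 total connections.
Check the 6 heavy atoms by environment: 3× C (X4) → no; 1× O (X2) → no; 1× C (X3) → match; 1× O (X1) → no.
That gives 1 matching atom.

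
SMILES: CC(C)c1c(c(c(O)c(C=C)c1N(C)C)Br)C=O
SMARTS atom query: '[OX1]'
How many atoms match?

Check the 18 heavy atoms by environment: 6× c (aromatic, X3) → no; 5× C (X4) → no; 3× C (X3) → no; 1× O (X1) → match; 1× O (X2) → no; 1× Br (X1) → no; 1× N (X3) → no.
That gives 1 matching atom.

1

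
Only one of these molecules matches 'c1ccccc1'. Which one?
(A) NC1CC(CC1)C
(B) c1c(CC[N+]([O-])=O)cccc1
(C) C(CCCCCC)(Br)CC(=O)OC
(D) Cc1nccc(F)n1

B

c1ccccc1 describes six aromatic carbons in a ring (a benzene ring).
(A) has a methyl group (-CH3) but no six-membered all-carbon aromatic ring is present.
(B) contains a phenyl ring, which satisfies every atom and bond constraint.
(C) has a methyl group (-CH3) but no six-membered all-carbon aromatic ring is present.
(D) has a methyl group (-CH3) but no six-membered all-carbon aromatic ring is present.
So the answer is (B).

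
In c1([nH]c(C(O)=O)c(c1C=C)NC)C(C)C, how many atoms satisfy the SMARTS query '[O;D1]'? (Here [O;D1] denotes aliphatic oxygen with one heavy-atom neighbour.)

Check the 15 heavy atoms by environment: 1× n (aromatic, D2) → no; 4× c (aromatic, D3) → no; 2× C (D3) → no; 2× O (D1) → match; 4× C (D1) → no; 1× C (D2) → no; 1× N (D2) → no.
That gives 2 matching atoms.

2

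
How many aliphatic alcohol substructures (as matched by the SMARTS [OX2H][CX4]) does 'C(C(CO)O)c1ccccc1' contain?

[OX2H][CX4] is the SMARTS for an aliphatic alcohol: a hydroxyl oxygen bound to an sp3 (X4) carbon.
The molecule carries 2 separate instances of a hydroxyl group (-OH) meeting every constraint; each maps to a distinct set of atoms, giving 2 matches.

2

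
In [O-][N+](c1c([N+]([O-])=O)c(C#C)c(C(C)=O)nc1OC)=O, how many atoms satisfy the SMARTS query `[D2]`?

The query [D2] means: atom with exactly two heavy-atom neighbours.
Check the 19 heavy atoms by environment: 1× n (aromatic, D2) → match; 5× c (aromatic, D3) → no; 1× O (D2) → match; 3× C (D1) → no; 2× N (charge +1, D3) → no; 2× O (charge -1, D1) → no; 3× O (D1) → no; 1× C (D3) → no; 1× C (D2) → match.
Summing the matching environments: 1 + 1 + 1 = 3 matching atoms.

3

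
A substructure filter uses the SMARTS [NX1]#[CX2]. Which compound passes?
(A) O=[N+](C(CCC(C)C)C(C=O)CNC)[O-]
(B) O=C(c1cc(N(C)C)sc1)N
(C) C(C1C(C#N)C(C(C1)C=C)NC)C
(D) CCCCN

C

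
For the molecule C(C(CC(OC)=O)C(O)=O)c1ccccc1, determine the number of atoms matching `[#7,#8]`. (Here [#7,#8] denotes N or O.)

The query [#7,#8] means: nitrogen or oxygen (comma = OR).
Check the 16 heavy atoms by environment: 6× C → no; 6× c (aromatic) → no; 4× O → match.
That gives 4 matching atoms.

4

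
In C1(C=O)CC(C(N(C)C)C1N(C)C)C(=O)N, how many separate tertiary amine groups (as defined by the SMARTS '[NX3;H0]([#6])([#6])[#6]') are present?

[NX3;H0]([#6])([#6])[#6] is the SMARTS for a tertiary amine: a trivalent nitrogen with no H, bonded to three carbons.
The molecule carries 2 separate instances of a dimethylamino group (-N(CH3)2) meeting every constraint; each maps to a distinct set of atoms, giving 2 matches.

2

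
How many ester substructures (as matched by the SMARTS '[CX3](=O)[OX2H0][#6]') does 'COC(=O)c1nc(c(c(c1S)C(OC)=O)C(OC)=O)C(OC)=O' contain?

4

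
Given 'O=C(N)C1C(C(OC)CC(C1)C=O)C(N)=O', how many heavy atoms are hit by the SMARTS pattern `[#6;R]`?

6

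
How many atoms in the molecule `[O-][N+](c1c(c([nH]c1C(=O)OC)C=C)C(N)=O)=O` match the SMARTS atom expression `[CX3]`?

The query [CX3] means: C with X3: aliphatic carbon with exactly 3 total connections.
Check the 17 heavy atoms by environment: 1× n (aromatic, X3) → no; 4× c (aromatic, X3) → no; 4× C (X3) → match; 3× O (X1) → no; 1× O (X2) → no; 1× C (X4) → no; 1× N (charge +1, X3) → no; 1× O (charge -1, X1) → no; 1× N (X3) → no.
That gives 4 matching atoms.

4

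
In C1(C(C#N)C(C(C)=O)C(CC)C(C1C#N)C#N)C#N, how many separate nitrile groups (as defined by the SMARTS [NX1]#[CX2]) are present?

4

[NX1]#[CX2] is the SMARTS for a nitrile: a nitrogen triple-bonded to a two-connected carbon.
The molecule carries 4 separate instances of a nitrile (-C#N) meeting every constraint; each maps to a distinct set of atoms, giving 4 matches.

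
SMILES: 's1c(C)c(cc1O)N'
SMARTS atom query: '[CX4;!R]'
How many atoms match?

The query [CX4;!R] means: aliphatic carbon with four total connections, not in a ring.
Check the 8 heavy atoms by environment: 1× s (aromatic, X2, in 5-ring) → no; 4× c (aromatic, X3, in 5-ring) → no; 1× O (X2, acyclic) → no; 1× C (X4, acyclic) → match; 1× N (X3, acyclic) → no.
That gives 1 matching atom.

1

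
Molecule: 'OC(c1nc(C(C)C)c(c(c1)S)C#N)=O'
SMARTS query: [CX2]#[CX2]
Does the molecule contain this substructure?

The pattern [CX2]#[CX2] describes a carbon-carbon triple bond — an alkyne.
The closest candidate here is a nitrile (-C#N), but the triple bond is C#N, not C#C. No other fragment satisfies the full query, so there is no match.

No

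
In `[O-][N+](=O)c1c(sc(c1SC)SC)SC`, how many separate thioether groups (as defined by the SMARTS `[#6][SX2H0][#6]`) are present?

3

[#6][SX2H0][#6] is the SMARTS for a thioether: an aliphatic sulfur bridging two carbons with no H on the sulfur.
The molecule carries 3 separate instances of a methylthio ether (-SCH3) meeting every constraint; each maps to a distinct set of atoms, giving 3 matches.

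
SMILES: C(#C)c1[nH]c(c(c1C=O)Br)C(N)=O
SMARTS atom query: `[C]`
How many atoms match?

4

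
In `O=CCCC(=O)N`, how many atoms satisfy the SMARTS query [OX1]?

2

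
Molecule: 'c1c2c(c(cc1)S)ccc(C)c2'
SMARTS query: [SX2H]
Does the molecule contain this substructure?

Yes

The pattern [SX2H] describes an aliphatic sulfur with two connections, one being H — a thiol.
The molecule carries a thiol (-SH), whose atoms satisfy every constraint of the query, so the pattern matches.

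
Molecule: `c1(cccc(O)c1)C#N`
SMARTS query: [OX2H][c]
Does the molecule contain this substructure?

The pattern [OX2H][c] describes a hydroxyl oxygen attached to an aromatic carbon — a phenol.
The molecule carries a hydroxyl group (-OH), whose atoms satisfy every constraint of the query, so the pattern matches.

Yes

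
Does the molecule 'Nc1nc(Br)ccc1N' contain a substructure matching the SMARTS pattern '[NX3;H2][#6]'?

Yes

The pattern [NX3;H2][#6] describes a trivalent nitrogen with two H attached to carbon — a primary amine.
The molecule carries a primary amino group (-NH2), whose atoms satisfy every constraint of the query, so the pattern matches.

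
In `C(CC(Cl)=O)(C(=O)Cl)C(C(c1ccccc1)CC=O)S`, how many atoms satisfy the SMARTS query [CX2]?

The query [CX2] means: C with X2: aliphatic carbon with exactly 2 total connections.
Check the 20 heavy atoms by environment: 5× C (X4) → no; 1× S (X2) → no; 6× c (aromatic, X3) → no; 3× C (X3) → no; 3× O (X1) → no; 2× Cl (X1) → no.
No environment satisfies the query, so 0 matching atoms.

0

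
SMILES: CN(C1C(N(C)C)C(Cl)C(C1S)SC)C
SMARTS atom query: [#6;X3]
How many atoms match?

The query [#6;X3] means: any carbon (aromatic or not) with three total connections.
Check the 15 heavy atoms by environment: 10× C (X4) → no; 2× N (X3) → no; 2× S (X2) → no; 1× Cl (X1) → no.
No environment satisfies the query, so 0 matching atoms.

0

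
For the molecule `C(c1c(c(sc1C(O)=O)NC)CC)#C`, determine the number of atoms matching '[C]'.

6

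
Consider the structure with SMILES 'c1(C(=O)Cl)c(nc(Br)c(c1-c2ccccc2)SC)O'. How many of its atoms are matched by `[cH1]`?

5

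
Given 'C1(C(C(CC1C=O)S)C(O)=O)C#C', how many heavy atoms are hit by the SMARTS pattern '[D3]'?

5

The query [D3] means: atom with exactly three heavy-atom neighbours.
Check the 13 heavy atoms by environment: 5× C (D3) → match; 3× C (D2) → no; 3× O (D1) → no; 1× C (D1) → no; 1× S (D1) → no.
That gives 5 matching atoms.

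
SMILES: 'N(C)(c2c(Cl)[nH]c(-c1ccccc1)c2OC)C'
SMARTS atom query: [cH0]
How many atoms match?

5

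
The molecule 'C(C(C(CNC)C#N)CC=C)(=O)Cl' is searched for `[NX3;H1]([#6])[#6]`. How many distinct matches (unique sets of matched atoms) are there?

[NX3;H1]([#6])[#6] is the SMARTS for a secondary amine: a trivalent nitrogen with one H, bonded to two carbons.
Exactly one fragment in the molecule meets all constraints, giving 1 match.

1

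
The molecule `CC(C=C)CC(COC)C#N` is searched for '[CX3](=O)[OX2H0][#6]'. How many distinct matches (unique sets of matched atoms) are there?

0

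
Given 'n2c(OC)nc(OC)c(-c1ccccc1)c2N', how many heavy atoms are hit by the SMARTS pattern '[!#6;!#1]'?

5

The query [!#6;!#1] means: not carbon and not hydrogen — any heteroatom.
Check the 17 heavy atoms by environment: 2× n (aromatic) → match; 10× c (aromatic) → no; 2× O → match; 2× C → no; 1× N → match.
Summing the matching environments: 2 + 2 + 1 = 5 matching atoms.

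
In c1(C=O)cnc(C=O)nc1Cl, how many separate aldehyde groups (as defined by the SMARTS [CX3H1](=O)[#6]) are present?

2

[CX3H1](=O)[#6] is the SMARTS for an aldehyde: an sp2 carbon with one H, double-bonded to O and single-bonded to carbon.
The molecule carries 2 separate instances of an aldehyde (-CHO) meeting every constraint; each maps to a distinct set of atoms, giving 2 matches.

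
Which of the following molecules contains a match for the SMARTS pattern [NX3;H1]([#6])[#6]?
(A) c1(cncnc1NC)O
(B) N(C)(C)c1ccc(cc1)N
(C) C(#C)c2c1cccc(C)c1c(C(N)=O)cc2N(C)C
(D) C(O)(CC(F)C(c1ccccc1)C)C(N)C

[NX3;H1]([#6])[#6] describes a trivalent nitrogen with one H, bonded to two carbons (a secondary amine).
(A) contains an N-methylamino group (-NHCH3), which satisfies every atom and bond constraint.
(B) has a primary amino group (-NH2) but the nitrogen has H2 and only one carbon neighbour.
(C) has a primary amide (-C(=O)NH2) but the -C(=O)NH2 nitrogen has H2, not H1.
(D) has a primary amino group (-NH2) but the nitrogen has H2 and only one carbon neighbour.
So the answer is (A).

A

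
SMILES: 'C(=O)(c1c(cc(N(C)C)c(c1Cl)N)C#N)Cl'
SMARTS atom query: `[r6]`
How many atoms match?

6

Check the 16 heavy atoms by environment: 6× c (aromatic, in 6-ring) → match; 3× N (acyclic) → no; 4× C (acyclic) → no; 2× Cl (acyclic) → no; 1× O (acyclic) → no.
That gives 6 matching atoms.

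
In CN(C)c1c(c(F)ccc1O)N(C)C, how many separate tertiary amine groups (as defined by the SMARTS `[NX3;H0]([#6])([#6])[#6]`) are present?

2

[NX3;H0]([#6])([#6])[#6] is the SMARTS for a tertiary amine: a trivalent nitrogen with no H, bonded to three carbons.
The molecule carries 2 separate instances of a dimethylamino group (-N(CH3)2) meeting every constraint; each maps to a distinct set of atoms, giving 2 matches.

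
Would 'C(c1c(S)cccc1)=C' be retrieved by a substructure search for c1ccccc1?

Yes

The pattern c1ccccc1 describes six aromatic carbons in a ring — a benzene ring.
The required atom environment is present in the molecule, so the pattern matches.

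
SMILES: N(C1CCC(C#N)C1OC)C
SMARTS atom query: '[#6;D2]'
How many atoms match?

Check the 11 heavy atoms by environment: 3× C (D3) → no; 3× C (D2) → match; 1× O (D2) → no; 2× C (D1) → no; 1× N (D2) → no; 1× N (D1) → no.
That gives 3 matching atoms.

3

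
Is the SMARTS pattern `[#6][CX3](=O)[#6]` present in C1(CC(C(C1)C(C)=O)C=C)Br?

Yes

The pattern [#6][CX3](=O)[#6] describes a carbonyl carbon (no H) flanked by two carbons — a ketone.
The molecule carries an acetyl/ketone group (-C(=O)CH3), whose atoms satisfy every constraint of the query, so the pattern matches.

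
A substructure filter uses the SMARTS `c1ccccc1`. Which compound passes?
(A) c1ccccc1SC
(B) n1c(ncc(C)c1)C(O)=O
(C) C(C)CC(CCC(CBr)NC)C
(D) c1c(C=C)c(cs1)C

A

c1ccccc1 describes six aromatic carbons in a ring (a benzene ring).
(A) contains the required atom environment, so the pattern matches.
(B) has a methyl group (-CH3) but no six-membered all-carbon aromatic ring is present.
(C) has a methyl group (-CH3) but no six-membered all-carbon aromatic ring is present.
(D) has a methyl group (-CH3) but no six-membered all-carbon aromatic ring is present.
So the answer is (A).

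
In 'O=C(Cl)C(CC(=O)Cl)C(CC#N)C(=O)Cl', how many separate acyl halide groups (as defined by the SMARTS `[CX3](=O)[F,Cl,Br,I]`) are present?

[CX3](=O)[F,Cl,Br,I] is the SMARTS for an acyl halide: a carbonyl carbon bonded to a halogen.
The molecule carries 3 separate instances of an acyl chloride (-C(=O)Cl) meeting every constraint; each maps to a distinct set of atoms, giving 3 matches.

3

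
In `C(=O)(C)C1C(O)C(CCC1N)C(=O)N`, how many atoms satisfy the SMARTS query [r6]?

The query [r6] means: r6 matches atoms in a six-membered ring.
Check the 14 heavy atoms by environment: 6× C (in 6-ring) → match; 3× C (acyclic) → no; 3× O (acyclic) → no; 2× N (acyclic) → no.
That gives 6 matching atoms.

6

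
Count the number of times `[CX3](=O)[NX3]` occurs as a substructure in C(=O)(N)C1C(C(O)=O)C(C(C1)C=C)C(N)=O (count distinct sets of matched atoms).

2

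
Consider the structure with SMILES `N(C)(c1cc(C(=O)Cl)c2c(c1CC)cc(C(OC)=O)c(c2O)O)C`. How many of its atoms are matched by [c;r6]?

Check the 24 heavy atoms by environment: 10× c (aromatic, in 6-ring) → match; 7× C (acyclic) → no; 5× O (acyclic) → no; 1× N (acyclic) → no; 1× Cl (acyclic) → no.
That gives 10 matching atoms.

10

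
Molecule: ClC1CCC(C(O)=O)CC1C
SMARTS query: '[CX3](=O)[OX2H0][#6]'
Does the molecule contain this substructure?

No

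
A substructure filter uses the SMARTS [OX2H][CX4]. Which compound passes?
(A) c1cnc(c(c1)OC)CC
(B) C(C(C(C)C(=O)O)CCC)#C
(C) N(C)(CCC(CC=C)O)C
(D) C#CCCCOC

C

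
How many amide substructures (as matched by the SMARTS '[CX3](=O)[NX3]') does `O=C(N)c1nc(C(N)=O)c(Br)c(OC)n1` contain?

2

[CX3](=O)[NX3] is the SMARTS for an amide: a carbonyl carbon bonded to a trivalent nitrogen.
The molecule carries 2 separate instances of a primary amide (-C(=O)NH2) meeting every constraint; each maps to a distinct set of atoms, giving 2 matches.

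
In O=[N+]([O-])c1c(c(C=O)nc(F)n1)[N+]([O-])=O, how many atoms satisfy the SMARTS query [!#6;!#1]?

The query [!#6;!#1] means: not carbon and not hydrogen — any heteroatom.
Check the 15 heavy atoms by environment: 2× n (aromatic) → match; 4× c (aromatic) → no; 1× F → match; 2× N (charge +1) → match; 2× O (charge -1) → match; 3× O → match; 1× C → no.
Summing the matching environments: 2 + 1 + 2 + 2 + 3 = 10 matching atoms.

10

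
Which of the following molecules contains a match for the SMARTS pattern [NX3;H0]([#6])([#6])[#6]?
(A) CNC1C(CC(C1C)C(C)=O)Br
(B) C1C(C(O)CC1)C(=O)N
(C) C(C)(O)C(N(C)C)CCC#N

[NX3;H0]([#6])([#6])[#6] describes a trivalent nitrogen with no H, bonded to three carbons (a tertiary amine).
(A) has an N-methylamino group (-NHCH3) but the nitrogen still has one H (H1), not H0.
(B) has a primary amide (-C(=O)NH2) but the amide nitrogen has H2 and only one carbon neighbour.
(C) contains a dimethylamino group (-N(CH3)2), which satisfies every atom and bond constraint.
So the answer is (C).

C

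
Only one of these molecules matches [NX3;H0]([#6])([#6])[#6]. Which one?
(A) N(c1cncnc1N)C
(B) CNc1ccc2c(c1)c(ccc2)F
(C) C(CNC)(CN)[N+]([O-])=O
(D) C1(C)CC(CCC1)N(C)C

[NX3;H0]([#6])([#6])[#6] describes a trivalent nitrogen with no H, bonded to three carbons (a tertiary amine).
(A) has a primary amino group (-NH2) but the nitrogen has H2, not H0 with three carbons.
(B) has an N-methylamino group (-NHCH3) but the nitrogen still has one H (H1), not H0.
(C) has a primary amino group (-NH2) but the nitrogen has H2, not H0 with three carbons.
(D) contains a dimethylamino group (-N(CH3)2), which satisfies every atom and bond constraint.
So the answer is (D).

D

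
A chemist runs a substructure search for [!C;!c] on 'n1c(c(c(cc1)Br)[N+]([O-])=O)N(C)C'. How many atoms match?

The query [!C;!c] means: neither aliphatic nor aromatic carbon — same as [!#6].
Check the 13 heavy atoms by environment: 1× n (aromatic) → match; 5× c (aromatic) → no; 1× N (charge +1) → match; 1× O (charge -1) → match; 1× O → match; 1× N → match; 2× C → no; 1× Br → match.
Summing the matching environments: 1 + 1 + 1 + 1 + 1 + 1 = 6 matching atoms.

6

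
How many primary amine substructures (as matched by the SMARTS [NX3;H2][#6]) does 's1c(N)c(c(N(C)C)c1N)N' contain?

[NX3;H2][#6] is the SMARTS for a primary amine: a trivalent nitrogen with two H attached to carbon.
The molecule carries 3 separate instances of a primary amino group (-NH2) meeting every constraint; each maps to a distinct set of atoms, giving 3 matches.

3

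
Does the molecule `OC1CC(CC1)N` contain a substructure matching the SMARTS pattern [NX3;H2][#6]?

The pattern [NX3;H2][#6] describes a trivalent nitrogen with two H attached to carbon — a primary amine.
The molecule carries a primary amino group (-NH2), whose atoms satisfy every constraint of the query, so the pattern matches.

Yes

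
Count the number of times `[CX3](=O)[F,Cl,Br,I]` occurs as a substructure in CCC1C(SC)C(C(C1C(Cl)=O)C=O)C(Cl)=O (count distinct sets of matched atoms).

2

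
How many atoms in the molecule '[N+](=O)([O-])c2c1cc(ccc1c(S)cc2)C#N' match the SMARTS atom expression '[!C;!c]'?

5

The query [!C;!c] means: neither aliphatic nor aromatic carbon — same as [!#6].
Check the 16 heavy atoms by environment: 10× c (aromatic) → no; 1× N (charge +1) → match; 1× O (charge -1) → match; 1× O → match; 1× S → match; 1× C → no; 1× N → match.
Summing the matching environments: 1 + 1 + 1 + 1 + 1 = 5 matching atoms.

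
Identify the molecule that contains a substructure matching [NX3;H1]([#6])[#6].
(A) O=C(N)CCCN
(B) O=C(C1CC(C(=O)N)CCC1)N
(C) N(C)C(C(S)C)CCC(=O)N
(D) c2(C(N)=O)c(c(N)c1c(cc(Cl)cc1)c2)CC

C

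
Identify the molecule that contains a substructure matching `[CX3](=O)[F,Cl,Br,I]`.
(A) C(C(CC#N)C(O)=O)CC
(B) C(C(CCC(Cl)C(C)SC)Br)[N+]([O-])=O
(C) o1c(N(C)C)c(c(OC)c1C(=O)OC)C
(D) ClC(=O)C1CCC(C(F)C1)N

D

[CX3](=O)[F,Cl,Br,I] describes a carbonyl carbon bonded to a halogen (an acyl halide).
(A) has a carboxylic acid group (-C(=O)OH) but the carbonyl is bonded to -OH, not to a halogen.
(B) has a chloro substituent but the Cl is not on a carbonyl carbon.
(C) has a methyl-ester group (-C(=O)OCH3) but the carbonyl is bonded to -O-C, not to a halogen.
(D) contains an acyl chloride (-C(=O)Cl), which satisfies every atom and bond constraint.
So the answer is (D).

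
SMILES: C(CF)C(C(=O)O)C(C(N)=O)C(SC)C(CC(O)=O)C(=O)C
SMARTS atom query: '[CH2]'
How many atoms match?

The query [CH2] means: aliphatic carbon with exactly two hydrogens.
Check the 22 heavy atoms by environment: 3× C (H2) → match; 4× C (H1) → no; 1× F (H0) → no; 1× S (H0) → no; 2× C (H3) → no; 4× C (H0) → no; 4× O (H0) → no; 1× N (H2) → no; 2× O (H1) → no.
That gives 3 matching atoms.

3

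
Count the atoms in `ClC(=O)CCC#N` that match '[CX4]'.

2

The query [CX4] means: C with X4: aliphatic carbon with exactly 4 total connections (bonds + H).
Check the 7 heavy atoms by environment: 2× C (X4) → match; 1× C (X3) → no; 1× O (X1) → no; 1× Cl (X1) → no; 1× C (X2) → no; 1× N (X1) → no.
That gives 2 matching atoms.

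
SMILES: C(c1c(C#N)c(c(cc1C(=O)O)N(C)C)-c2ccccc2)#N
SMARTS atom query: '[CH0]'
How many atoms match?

3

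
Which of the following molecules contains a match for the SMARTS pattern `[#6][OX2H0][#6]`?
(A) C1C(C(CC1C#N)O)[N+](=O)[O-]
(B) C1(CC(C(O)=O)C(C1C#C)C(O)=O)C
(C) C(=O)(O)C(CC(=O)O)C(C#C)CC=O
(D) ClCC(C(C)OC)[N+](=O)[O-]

D

[#6][OX2H0][#6] describes an aliphatic oxygen bridging two carbons with no H on the oxygen (an ether).
(A) has a hydroxyl group (-OH) but the oxygen has H1, not H0 bridging two carbons.
(B) has a carboxylic acid group (-C(=O)OH) but the -OH oxygen has H1; the =O is OX1, not OX2.
(C) has a carboxylic acid group (-C(=O)OH) but the -OH oxygen has H1; the =O is OX1, not OX2.
(D) contains a methoxy ether (-OCH3), which satisfies every atom and bond constraint.
So the answer is (D).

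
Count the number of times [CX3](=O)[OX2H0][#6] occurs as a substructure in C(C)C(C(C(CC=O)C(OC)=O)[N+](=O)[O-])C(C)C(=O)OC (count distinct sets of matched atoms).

[CX3](=O)[OX2H0][#6] is the SMARTS for an ester: a carbonyl carbon bonded to an oxygen that is itself bonded to carbon (no H on that O).
The molecule carries 2 separate instances of a methyl-ester group (-C(=O)OCH3) meeting every constraint; each maps to a distinct set of atoms, giving 2 matches.

2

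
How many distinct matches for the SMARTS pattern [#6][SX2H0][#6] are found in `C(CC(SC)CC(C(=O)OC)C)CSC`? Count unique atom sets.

2

[#6][SX2H0][#6] is the SMARTS for a thioether: an aliphatic sulfur bridging two carbons with no H on the sulfur.
The molecule carries 2 separate instances of a methylthio ether (-SCH3) meeting every constraint; each maps to a distinct set of atoms, giving 2 matches.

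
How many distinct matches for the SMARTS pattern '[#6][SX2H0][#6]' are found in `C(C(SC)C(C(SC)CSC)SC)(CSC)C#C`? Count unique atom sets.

[#6][SX2H0][#6] is the SMARTS for a thioether: an aliphatic sulfur bridging two carbons with no H on the sulfur.
The molecule carries 5 separate instances of a methylthio ether (-SCH3) meeting every constraint; each maps to a distinct set of atoms, giving 5 matches.

5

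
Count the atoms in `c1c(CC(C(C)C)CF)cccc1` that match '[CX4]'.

The query [CX4] means: C with X4: aliphatic carbon with exactly 4 total connections (bonds + H).
Check the 13 heavy atoms by environment: 6× C (X4) → match; 1× F (X1) → no; 6× c (aromatic, X3) → no.
That gives 6 matching atoms.

6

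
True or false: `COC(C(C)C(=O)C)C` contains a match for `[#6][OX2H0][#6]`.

True

The pattern [#6][OX2H0][#6] describes an aliphatic oxygen bridging two carbons with no H on the oxygen — an ether.
The molecule carries a methoxy ether (-OCH3), whose atoms satisfy every constraint of the query, so the pattern matches.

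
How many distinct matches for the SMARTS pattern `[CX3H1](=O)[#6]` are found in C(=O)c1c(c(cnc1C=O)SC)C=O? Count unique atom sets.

[CX3H1](=O)[#6] is the SMARTS for an aldehyde: an sp2 carbon with one H, double-bonded to O and single-bonded to carbon.
The molecule carries 3 separate instances of an aldehyde (-CHO) meeting every constraint; each maps to a distinct set of atoms, giving 3 matches.

3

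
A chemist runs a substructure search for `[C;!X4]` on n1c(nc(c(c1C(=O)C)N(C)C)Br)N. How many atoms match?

1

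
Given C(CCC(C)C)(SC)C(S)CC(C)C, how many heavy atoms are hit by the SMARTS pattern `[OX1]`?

0

The query [OX1] means: aliphatic oxygen with one total connection — typically a carbonyl =O or an oxide.
Check the 14 heavy atoms by environment: 12× C (X4) → no; 2× S (X2) → no.
No environment satisfies the query, so 0 matching atoms.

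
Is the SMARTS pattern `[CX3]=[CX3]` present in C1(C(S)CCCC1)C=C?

Yes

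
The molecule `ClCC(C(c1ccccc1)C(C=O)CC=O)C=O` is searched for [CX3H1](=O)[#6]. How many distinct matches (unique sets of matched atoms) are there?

3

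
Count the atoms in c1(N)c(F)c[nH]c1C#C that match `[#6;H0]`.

4

Check the 9 heavy atoms by environment: 1× n (aromatic, H1) → no; 3× c (aromatic, H0) → match; 1× c (aromatic, H1) → no; 1× F (H0) → no; 1× C (H0) → match; 1× C (H1) → no; 1× N (H2) → no.
Summing the matching environments: 3 + 1 = 4 matching atoms.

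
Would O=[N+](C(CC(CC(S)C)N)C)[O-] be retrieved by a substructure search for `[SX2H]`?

Yes

The pattern [SX2H] describes an aliphatic sulfur with two connections, one being H — a thiol.
The molecule carries a thiol (-SH), whose atoms satisfy every constraint of the query, so the pattern matches.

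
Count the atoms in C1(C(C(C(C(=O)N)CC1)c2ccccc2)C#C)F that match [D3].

6

The query [D3] means: atom with exactly three heavy-atom neighbours.
Check the 18 heavy atoms by environment: 5× C (D3) → match; 3× C (D2) → no; 1× F (D1) → no; 1× c (aromatic, D3) → match; 5× c (aromatic, D2) → no; 1× C (D1) → no; 1× O (D1) → no; 1× N (D1) → no.
Summing the matching environments: 5 + 1 = 6 matching atoms.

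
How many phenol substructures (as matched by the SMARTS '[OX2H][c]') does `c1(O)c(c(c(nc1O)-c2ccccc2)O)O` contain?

4

[OX2H][c] is the SMARTS for a phenol: a hydroxyl oxygen attached to an aromatic carbon.
The molecule carries 4 separate instances of a hydroxyl group (-OH) meeting every constraint; each maps to a distinct set of atoms, giving 4 matches.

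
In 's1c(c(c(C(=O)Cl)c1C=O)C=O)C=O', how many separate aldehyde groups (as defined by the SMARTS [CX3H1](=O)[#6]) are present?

3

[CX3H1](=O)[#6] is the SMARTS for an aldehyde: an sp2 carbon with one H, double-bonded to O and single-bonded to carbon.
The molecule carries 3 separate instances of an aldehyde (-CHO) meeting every constraint; each maps to a distinct set of atoms, giving 3 matches.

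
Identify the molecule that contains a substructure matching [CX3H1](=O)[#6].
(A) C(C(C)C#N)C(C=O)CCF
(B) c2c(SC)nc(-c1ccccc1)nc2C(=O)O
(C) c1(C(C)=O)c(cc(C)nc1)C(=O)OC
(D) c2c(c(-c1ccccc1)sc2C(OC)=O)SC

A

[CX3H1](=O)[#6] describes an sp2 carbon with one H, double-bonded to O and single-bonded to carbon (an aldehyde).
(A) contains an aldehyde (-CHO), which satisfies every atom and bond constraint.
(B) has a carboxylic acid group (-C(=O)OH) but the carbonyl carbon has H0 and is bonded to O, not H1.
(C) has a methyl-ester group (-C(=O)OCH3) but the carbonyl carbon has H0, not H1.
(D) has a methyl-ester group (-C(=O)OCH3) but the carbonyl carbon has H0, not H1.
So the answer is (A).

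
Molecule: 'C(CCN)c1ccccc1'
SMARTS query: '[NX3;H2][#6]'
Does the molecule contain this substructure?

Yes

The pattern [NX3;H2][#6] describes a trivalent nitrogen with two H attached to carbon — a primary amine.
The molecule carries a primary amino group (-NH2), whose atoms satisfy every constraint of the query, so the pattern matches.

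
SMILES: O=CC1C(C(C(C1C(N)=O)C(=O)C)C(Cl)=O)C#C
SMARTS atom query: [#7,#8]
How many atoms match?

5

The query [#7,#8] means: nitrogen or oxygen (comma = OR).
Check the 18 heavy atoms by environment: 12× C → no; 4× O → match; 1× Cl → no; 1× N → match.
Summing the matching environments: 4 + 1 = 5 matching atoms.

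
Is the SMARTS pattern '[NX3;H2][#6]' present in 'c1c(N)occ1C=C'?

Yes

The pattern [NX3;H2][#6] describes a trivalent nitrogen with two H attached to carbon — a primary amine.
The molecule carries a primary amino group (-NH2), whose atoms satisfy every constraint of the query, so the pattern matches.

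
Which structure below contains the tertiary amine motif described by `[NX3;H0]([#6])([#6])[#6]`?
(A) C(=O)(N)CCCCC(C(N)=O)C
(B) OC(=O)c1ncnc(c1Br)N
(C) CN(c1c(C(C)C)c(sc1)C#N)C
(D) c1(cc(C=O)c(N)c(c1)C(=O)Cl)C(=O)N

C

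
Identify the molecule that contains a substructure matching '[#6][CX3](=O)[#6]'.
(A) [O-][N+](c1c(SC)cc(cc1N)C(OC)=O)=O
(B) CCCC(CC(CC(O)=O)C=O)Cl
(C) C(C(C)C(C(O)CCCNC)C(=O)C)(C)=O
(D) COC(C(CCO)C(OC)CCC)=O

C

[#6][CX3](=O)[#6] describes a carbonyl carbon (no H) flanked by two carbons (a ketone).
(A) has a methyl-ester group (-C(=O)OCH3) but one neighbour of the carbonyl carbon is O, not C.
(B) has a carboxylic acid group (-C(=O)OH) but one neighbour of the carbonyl carbon is O, not C.
(C) contains an acetyl/ketone group (-C(=O)CH3), which satisfies every atom and bond constraint.
(D) has a methyl-ester group (-C(=O)OCH3) but one neighbour of the carbonyl carbon is O, not C.
So the answer is (C).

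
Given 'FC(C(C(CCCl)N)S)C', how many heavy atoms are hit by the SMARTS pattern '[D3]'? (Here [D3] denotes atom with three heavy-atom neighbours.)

3

Check the 10 heavy atoms by environment: 2× C (D2) → no; 3× C (D3) → match; 1× C (D1) → no; 1× S (D1) → no; 1× F (D1) → no; 1× Cl (D1) → no; 1× N (D1) → no.
That gives 3 matching atoms.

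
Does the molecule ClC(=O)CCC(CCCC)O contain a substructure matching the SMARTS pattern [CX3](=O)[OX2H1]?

The pattern [CX3](=O)[OX2H1] describes an sp2 carbon double-bonded to O and single-bonded to an -OH oxygen — a carboxylic acid.
The closest candidate here is an acyl chloride (-C(=O)Cl), but the carbonyl is bonded to Cl, not to an -OH oxygen. No other fragment satisfies the full query, so there is no match.

No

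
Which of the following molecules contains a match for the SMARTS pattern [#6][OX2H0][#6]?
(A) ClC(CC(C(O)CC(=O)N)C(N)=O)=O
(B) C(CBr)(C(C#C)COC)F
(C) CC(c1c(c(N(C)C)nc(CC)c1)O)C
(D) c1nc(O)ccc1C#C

B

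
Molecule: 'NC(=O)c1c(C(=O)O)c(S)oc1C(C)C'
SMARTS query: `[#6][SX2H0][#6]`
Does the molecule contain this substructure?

No

The pattern [#6][SX2H0][#6] describes an aliphatic sulfur bridging two carbons with no H on the sulfur — a thioether.
The closest candidate here is a thiol (-SH), but the sulfur has H1, not H0 bridging two carbons. No other fragment satisfies the full query, so there is no match.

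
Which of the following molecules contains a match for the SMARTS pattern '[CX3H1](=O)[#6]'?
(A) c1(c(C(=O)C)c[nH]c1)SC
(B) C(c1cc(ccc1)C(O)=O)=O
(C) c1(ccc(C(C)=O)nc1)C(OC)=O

B

[CX3H1](=O)[#6] describes an sp2 carbon with one H, double-bonded to O and single-bonded to carbon (an aldehyde).
(A) has an acetyl/ketone group (-C(=O)CH3) but the carbonyl carbon has H0 (two carbon neighbours), not H1.
(B) contains an aldehyde (-CHO), which satisfies every atom and bond constraint.
(C) has a methyl-ester group (-C(=O)OCH3) but the carbonyl carbon has H0, not H1.
So the answer is (B).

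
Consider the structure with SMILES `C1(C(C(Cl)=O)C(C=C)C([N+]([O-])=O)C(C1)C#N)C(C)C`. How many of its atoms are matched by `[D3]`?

The query [D3] means: atom with exactly three heavy-atom neighbours.
Check the 19 heavy atoms by environment: 7× C (D3) → match; 3× C (D2) → no; 3× C (D1) → no; 2× O (D1) → no; 1× Cl (D1) → no; 1× N (D1) → no; 1× N (charge +1, D3) → match; 1× O (charge -1, D1) → no.
Summing the matching environments: 7 + 1 = 8 matching atoms.

8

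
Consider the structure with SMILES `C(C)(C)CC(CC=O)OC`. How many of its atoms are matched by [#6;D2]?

Check the 10 heavy atoms by environment: 3× C (D2) → match; 2× C (D3) → no; 1× O (D1) → no; 3× C (D1) → no; 1× O (D2) → no.
That gives 3 matching atoms.

3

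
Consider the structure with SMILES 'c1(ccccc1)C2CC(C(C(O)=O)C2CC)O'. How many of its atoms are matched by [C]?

8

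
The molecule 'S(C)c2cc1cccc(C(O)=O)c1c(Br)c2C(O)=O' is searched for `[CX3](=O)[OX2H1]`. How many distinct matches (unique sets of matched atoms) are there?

2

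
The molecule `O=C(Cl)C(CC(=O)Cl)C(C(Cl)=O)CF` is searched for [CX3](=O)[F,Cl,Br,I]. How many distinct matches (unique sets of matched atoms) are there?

3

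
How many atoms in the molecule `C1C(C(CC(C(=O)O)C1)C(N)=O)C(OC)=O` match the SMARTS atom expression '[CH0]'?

The query [CH0] means: aliphatic carbon with no attached hydrogen.
Check the 16 heavy atoms by environment: 3× C (H1) → no; 3× C (H2) → no; 3× C (H0) → match; 4× O (H0) → no; 1× N (H2) → no; 1× O (H1) → no; 1× C (H3) → no.
That gives 3 matching atoms.

3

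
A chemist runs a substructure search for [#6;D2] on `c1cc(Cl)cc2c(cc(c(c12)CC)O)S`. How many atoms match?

The query [#6;D2] means: any carbon bonded to exactly two heavy atoms.
Check the 15 heavy atoms by environment: 6× c (aromatic, D3) → no; 4× c (aromatic, D2) → match; 1× Cl (D1) → no; 1× C (D2) → match; 1× C (D1) → no; 1× O (D1) → no; 1× S (D1) → no.
Summing the matching environments: 4 + 1 = 5 matching atoms.

5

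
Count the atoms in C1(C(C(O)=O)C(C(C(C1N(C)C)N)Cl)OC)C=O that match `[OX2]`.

2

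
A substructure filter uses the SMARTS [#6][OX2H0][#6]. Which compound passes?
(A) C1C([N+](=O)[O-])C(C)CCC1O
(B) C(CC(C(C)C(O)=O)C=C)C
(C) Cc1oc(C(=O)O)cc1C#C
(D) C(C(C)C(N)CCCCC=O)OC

D

[#6][OX2H0][#6] describes an aliphatic oxygen bridging two carbons with no H on the oxygen (an ether).
(A) has a hydroxyl group (-OH) but the oxygen has H1, not H0 bridging two carbons.
(B) has a carboxylic acid group (-C(=O)OH) but the -OH oxygen has H1; the =O is OX1, not OX2.
(C) has a carboxylic acid group (-C(=O)OH) but the -OH oxygen has H1; the =O is OX1, not OX2.
(D) contains a methoxy ether (-OCH3), which satisfies every atom and bond constraint.
So the answer is (D).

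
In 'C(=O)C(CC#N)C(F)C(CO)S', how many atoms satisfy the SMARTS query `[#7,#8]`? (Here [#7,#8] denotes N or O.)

3

The query [#7,#8] means: nitrogen or oxygen (comma = OR).
Check the 12 heavy atoms by environment: 7× C → no; 1× F → no; 2× O → match; 1× N → match; 1× S → no.
Summing the matching environments: 2 + 1 = 3 matching atoms.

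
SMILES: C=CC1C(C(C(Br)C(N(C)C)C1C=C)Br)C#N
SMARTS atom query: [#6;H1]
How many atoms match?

Check the 17 heavy atoms by environment: 8× C (H1) → match; 2× N (H0) → no; 2× C (H3) → no; 2× C (H2) → no; 2× Br (H0) → no; 1× C (H0) → no.
That gives 8 matching atoms.

8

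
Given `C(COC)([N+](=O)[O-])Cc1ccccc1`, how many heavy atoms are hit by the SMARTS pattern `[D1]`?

3

Check the 14 heavy atoms by environment: 2× C (D2) → no; 1× C (D3) → no; 1× c (aromatic, D3) → no; 5× c (aromatic, D2) → no; 1× N (charge +1, D3) → no; 1× O (charge -1, D1) → match; 1× O (D1) → match; 1× O (D2) → no; 1× C (D1) → match.
Summing the matching environments: 1 + 1 + 1 = 3 matching atoms.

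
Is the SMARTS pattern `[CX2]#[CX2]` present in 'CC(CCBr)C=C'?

No

The pattern [CX2]#[CX2] describes a carbon-carbon triple bond — an alkyne.
The closest candidate here is a vinyl group (-CH=CH2), but the C=C is a double bond; both carbons are CX3, not CX2. No other fragment satisfies the full query, so there is no match.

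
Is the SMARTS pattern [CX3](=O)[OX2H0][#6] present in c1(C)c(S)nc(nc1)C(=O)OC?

The pattern [CX3](=O)[OX2H0][#6] describes a carbonyl carbon bonded to an oxygen that is itself bonded to carbon (no H on that O) — an ester.
The molecule carries a methyl-ester group (-C(=O)OCH3), whose atoms satisfy every constraint of the query, so the pattern matches.

Yes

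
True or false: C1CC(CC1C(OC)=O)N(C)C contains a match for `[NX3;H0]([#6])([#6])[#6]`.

The pattern [NX3;H0]([#6])([#6])[#6] describes a trivalent nitrogen with no H, bonded to three carbons — a tertiary amine.
The molecule carries a dimethylamino group (-N(CH3)2), whose atoms satisfy every constraint of the query, so the pattern matches.

True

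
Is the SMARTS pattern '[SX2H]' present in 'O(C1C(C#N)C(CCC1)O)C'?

No

The pattern [SX2H] describes an aliphatic sulfur with two connections, one being H — a thiol.
The closest candidate here is a hydroxyl group (-OH), but it is an -OH, not an -SH. No other fragment satisfies the full query, so there is no match.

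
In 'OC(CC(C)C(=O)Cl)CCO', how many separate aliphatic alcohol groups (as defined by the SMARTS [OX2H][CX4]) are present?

2

[OX2H][CX4] is the SMARTS for an aliphatic alcohol: a hydroxyl oxygen bound to an sp3 (X4) carbon.
The molecule carries 2 separate instances of a hydroxyl group (-OH) meeting every constraint; each maps to a distinct set of atoms, giving 2 matches.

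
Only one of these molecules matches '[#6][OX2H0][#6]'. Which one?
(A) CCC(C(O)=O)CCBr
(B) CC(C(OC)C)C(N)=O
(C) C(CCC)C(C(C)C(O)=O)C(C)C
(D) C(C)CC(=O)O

B

[#6][OX2H0][#6] describes an aliphatic oxygen bridging two carbons with no H on the oxygen (an ether).
(A) has a carboxylic acid group (-C(=O)OH) but the -OH oxygen has H1; the =O is OX1, not OX2.
(B) contains a methoxy ether (-OCH3), which satisfies every atom and bond constraint.
(C) has a carboxylic acid group (-C(=O)OH) but the -OH oxygen has H1; the =O is OX1, not OX2.
(D) has a carboxylic acid group (-C(=O)OH) but the -OH oxygen has H1; the =O is OX1, not OX2.
So the answer is (B).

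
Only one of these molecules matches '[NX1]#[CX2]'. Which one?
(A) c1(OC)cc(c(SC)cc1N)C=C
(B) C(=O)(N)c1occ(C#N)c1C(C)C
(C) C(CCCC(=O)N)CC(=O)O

B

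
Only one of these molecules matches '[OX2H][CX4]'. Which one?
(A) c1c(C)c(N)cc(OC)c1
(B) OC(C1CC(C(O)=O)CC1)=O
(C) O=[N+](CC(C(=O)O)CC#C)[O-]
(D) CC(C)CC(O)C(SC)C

[OX2H][CX4] describes a hydroxyl oxygen bound to an sp3 (X4) carbon (an aliphatic alcohol).
(A) has a methoxy ether (-OCH3) but the oxygen has H0 (ether), not H1.
(B) has a carboxylic acid group (-C(=O)OH) but the -OH is on a CX3 carbonyl carbon, not a CX4 carbon.
(C) has a carboxylic acid group (-C(=O)OH) but the -OH is on a CX3 carbonyl carbon, not a CX4 carbon.
(D) contains a hydroxyl group (-OH), which satisfies every atom and bond constraint.
So the answer is (D).

D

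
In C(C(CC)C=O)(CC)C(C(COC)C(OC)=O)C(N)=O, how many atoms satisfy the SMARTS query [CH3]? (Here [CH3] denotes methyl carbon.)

4

Check the 20 heavy atoms by environment: 3× C (H2) → no; 5× C (H1) → no; 4× C (H3) → match; 5× O (H0) → no; 2× C (H0) → no; 1× N (H2) → no.
That gives 4 matching atoms.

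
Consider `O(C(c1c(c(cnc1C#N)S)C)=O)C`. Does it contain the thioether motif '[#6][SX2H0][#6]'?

The pattern [#6][SX2H0][#6] describes an aliphatic sulfur bridging two carbons with no H on the sulfur — a thioether.
The closest candidate here is a thiol (-SH), but the sulfur has H1, not H0 bridging two carbons. No other fragment satisfies the full query, so there is no match.

No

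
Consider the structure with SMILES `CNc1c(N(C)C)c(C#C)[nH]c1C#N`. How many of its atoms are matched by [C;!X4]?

3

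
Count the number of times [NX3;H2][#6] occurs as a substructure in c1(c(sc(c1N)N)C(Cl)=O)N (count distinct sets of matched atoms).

3

[NX3;H2][#6] is the SMARTS for a primary amine: a trivalent nitrogen with two H attached to carbon.
The molecule carries 3 separate instances of a primary amino group (-NH2) meeting every constraint; each maps to a distinct set of atoms, giving 3 matches.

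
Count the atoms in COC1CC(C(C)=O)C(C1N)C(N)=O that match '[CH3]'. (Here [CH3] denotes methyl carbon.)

Check the 14 heavy atoms by environment: 4× C (H1) → no; 1× C (H2) → no; 2× C (H0) → no; 3× O (H0) → no; 2× N (H2) → no; 2× C (H3) → match.
That gives 2 matching atoms.

2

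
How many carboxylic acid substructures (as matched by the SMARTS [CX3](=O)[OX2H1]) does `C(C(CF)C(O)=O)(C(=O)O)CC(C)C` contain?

2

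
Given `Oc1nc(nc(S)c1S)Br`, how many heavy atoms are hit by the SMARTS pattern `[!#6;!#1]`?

The query [!#6;!#1] means: not carbon and not hydrogen — any heteroatom.
Check the 10 heavy atoms by environment: 2× n (aromatic) → match; 4× c (aromatic) → no; 1× O → match; 2× S → match; 1× Br → match.
Summing the matching environments: 2 + 1 + 2 + 1 = 6 matching atoms.

6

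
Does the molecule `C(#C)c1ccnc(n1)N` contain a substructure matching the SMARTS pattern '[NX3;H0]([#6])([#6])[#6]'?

No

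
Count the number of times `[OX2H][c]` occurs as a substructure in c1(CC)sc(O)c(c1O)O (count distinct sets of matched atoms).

3

[OX2H][c] is the SMARTS for a phenol: a hydroxyl oxygen attached to an aromatic carbon.
The molecule carries 3 separate instances of a hydroxyl group (-OH) meeting every constraint; each maps to a distinct set of atoms, giving 3 matches.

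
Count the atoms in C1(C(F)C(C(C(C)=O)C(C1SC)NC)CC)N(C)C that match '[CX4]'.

13

The query [CX4] means: C with X4: aliphatic carbon with exactly 4 total connections (bonds + H).
Check the 19 heavy atoms by environment: 13× C (X4) → match; 1× F (X1) → no; 1× S (X2) → no; 1× C (X3) → no; 1× O (X1) → no; 2× N (X3) → no.
That gives 13 matching atoms.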